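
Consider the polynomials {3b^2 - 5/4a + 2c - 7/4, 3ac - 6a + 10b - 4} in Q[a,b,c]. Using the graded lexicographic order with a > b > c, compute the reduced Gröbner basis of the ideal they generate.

G = {ac - 2a + 10/3b - 4/3, b^2 - 5/12a + 2/3c - 7/12}

The reduced Gröbner basis is the canonical form of the ideal for this ordering.

f_1 = 3b^2 - 5/4a + 2c - 7/4, LT = b^2.
f_2 = 3ac - 6a + 10b - 4, LT = ac.

The S-polynomials (S(f_1,f_2)) all reduce to 0 modulo the current basis, so we have a Gröbner basis.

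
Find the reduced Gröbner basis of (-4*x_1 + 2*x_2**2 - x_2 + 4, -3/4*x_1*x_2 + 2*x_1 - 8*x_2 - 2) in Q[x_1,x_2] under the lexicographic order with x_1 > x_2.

G = {x_1 - 1/2*x_2**2 + 1/4*x_2 - 1, x_2**3 - 19/6*x_2**2 + 74/3*x_2}

f_1 = -4*x_1 + 2*x_2**2 - x_2 + 4, LT = x_1.
f_2 = -3/4*x_1*x_2 + 2*x_1 - 8*x_2 - 2, LT = x_1*x_2.

S(f_1,f_2): lcm = x_1*x_2. S = 8/3*x_1 - 1/2*x_2**3 + 1/4*x_2**2 - 35/3*x_2 - 8/3.
  reduce S modulo (f_1, f_2):
  remainder -1/2*x_2**3 + 19/12*x_2**2 - 37/3*x_2 ≠ 0; add g_3 = -1/2*x_2**3 + 19/12*x_2**2 - 37/3*x_2 to the basis.

The other S-polynomials (S(f_1,g_3), S(f_2,g_3)) all reduce to 0 modulo the current basis, so we have a Gröbner basis.
Inter-reduce: drop elements whose leading term is divisible by another's, tail-reduce, and make monic.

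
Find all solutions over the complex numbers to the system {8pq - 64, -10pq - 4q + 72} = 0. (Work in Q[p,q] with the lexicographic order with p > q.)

{(-4, -2)}

Compute a lex Gröbner basis by Buchberger's algorithm.
f_1 = 8pq - 64, LT = pq.
f_2 = -10pq - 4q + 72, LT = pq.

S(f_1,f_2): lcm = pq. S = -2/5q - 4/5.
  leading term q: no divisor's leading term divides it; move -2/5q to the remainder.
  leading term 1: no divisor's leading term divides it; move -4/5 to the remainder.
  remainder -2/5q - 4/5 ≠ 0; add h_3 = -2/5q - 4/5 to the basis.

S(f_1,h_3): lcm = pq. S = -2p - 8.
  leading term p: no divisor's leading term divides it; move -2p to the remainder.
  leading term 1: no divisor's leading term divides it; move -8 to the remainder.
  remainder -2p - 8 ≠ 0; add h_4 = -2p - 8 to the basis.

The other S-polynomials (S(f_2,h_3), S(f_1,h_4), S(f_2,h_4), S(h_3,h_4)) all reduce to 0 modulo the current basis, so we have a Gröbner basis.
Inter-reduce: drop elements whose leading term is divisible by another's, tail-reduce, and make monic.
Reduced Gröbner basis: {p + 4, q + 2}.

Since the basis is lex-ordered, q + 2 is univariate in q. Its roots are {-2}. Back-substituting each root into the other basis elements fixes the other coordinates.
  q = -2: the earlier basis element becomes p + 4 = 0, giving p = -4 — point (-4, -2).
Substituting each solution back into the original system confirms all equations vanish.
Zero-dimensionality of the ideal guarantees finitely many solutions over ℂ.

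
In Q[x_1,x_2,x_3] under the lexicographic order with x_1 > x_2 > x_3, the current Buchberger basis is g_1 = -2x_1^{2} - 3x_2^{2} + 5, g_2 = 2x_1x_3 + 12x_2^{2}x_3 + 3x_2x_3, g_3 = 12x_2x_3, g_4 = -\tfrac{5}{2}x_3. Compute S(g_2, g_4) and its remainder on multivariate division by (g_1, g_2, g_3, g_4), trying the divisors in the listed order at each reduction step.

lcm(LM(g_2), LM(g_4)) = x_1x_3.
S = (lcm/LT(g_2))·g_2 − (lcm/LT(g_4))·g_4 = 6x_2^{2}x_3 + \tfrac{3}{2}x_2x_3.
Reduce S modulo (g_1, g_2, g_3, g_4) in that order:
  leading term x_2^{2}x_3: subtract (\tfrac{1}{2}x_2)·g_3 from 6x_2^{2}x_3 + \tfrac{3}{2}x_2x_3 → \tfrac{3}{2}x_2x_3
  leading term x_2x_3: subtract (\tfrac{1}{8})·g_3 from \tfrac{3}{2}x_2x_3 → 0
The remainder is 0, so this S-polynomial contributes no new basis element.

S(g_2, g_4) = 6x_2^{2}x_3 + \tfrac{3}{2}x_2x_3; remainder on division = 0.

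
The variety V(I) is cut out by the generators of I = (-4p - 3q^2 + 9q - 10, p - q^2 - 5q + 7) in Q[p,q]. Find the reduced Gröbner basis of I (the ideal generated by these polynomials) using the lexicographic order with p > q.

G = {p - 24/7q + 31/7, q^2 + 11/7q - 18/7}

f_1 = -4p - 3q^2 + 9q - 10, LT = p.
f_2 = p - q^2 - 5q + 7, LT = p.

S(f_1,f_2): lcm = p. S = 7/4q^2 + 11/4q - 9/2.
  reduce S modulo (f_1, f_2):
  remainder 7/4q^2 + 11/4q - 9/2 ≠ 0; add g_3 = 7/4q^2 + 11/4q - 9/2 to the basis.

The other S-polynomials (S(f_1,g_3), S(f_2,g_3)) all reduce to 0 modulo the current basis, so we have a Gröbner basis.
Inter-reduce: drop elements whose leading term is divisible by another's, tail-reduce, and make monic.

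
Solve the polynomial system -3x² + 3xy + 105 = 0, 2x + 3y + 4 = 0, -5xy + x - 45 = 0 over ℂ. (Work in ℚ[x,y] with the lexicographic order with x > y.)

Compute a lex Gröbner basis by Buchberger's algorithm.
f_1 = -3x² + 3xy + 105, LT = x².
f_2 = 2x + 3y + 4, LT = x.
f_3 = -5xy + x - 45, LT = xy.

S(f_1,f_2): lcm = x². S = -5/2xy - 2x - 35.
  leading term xy: subtract (-5/4y)·f_2 from -5/2xy - 2x - 35 → -2x + 15/4y² + 5y - 35
  leading term x: subtract (-1)·f_2 from -2x + 15/4y² + 5y - 35 → 15/4y² + 8y - 31
  leading term y²: no divisor's leading term divides it; move 15/4y² to the remainder.
  leading term y: no divisor's leading term divides it; move 8y to the remainder.
  leading term 1: no divisor's leading term divides it; move -31 to the remainder.
  remainder 15/4y² + 8y - 31 ≠ 0; add h_4 = 15/4y² + 8y - 31 to the basis.

S(f_1,f_3): lcm = x²y. S = ⅕x² - xy² - 9x - 35y.
  leading term x²: subtract (-1/15)·f_1 from ⅕x² - xy² - 9x - 35y → -xy² + ⅕xy - 9x - 35y + 7
  leading term xy²: subtract (-½y²)·f_2 from -xy² + ⅕xy - 9x - 35y + 7 → ⅕xy - 9x + 3/2y³ + 2y² - 35y + 7
  leading term xy: subtract (1/10y)·f_2 from ⅕xy - 9x + 3/2y³ + 2y² - 35y + 7 → -9x + 3/2y³ + 17/10y² - 177/5y + 7
  leading term x: subtract (-9/2)·f_2 from -9x + 3/2y³ + 17/10y² - 177/5y + 7 → 3/2y³ + 17/10y² - 219/10y + 25
  leading term y³: subtract (⅖y)·h_4 from 3/2y³ + 17/10y² - 219/10y + 25 → -3/2y² - 19/2y + 25
  leading term y²: subtract (-⅖)·h_4 from -3/2y² - 19/2y + 25 → -63/10y + 63/5
  leading term y: no divisor's leading term divides it; move -63/10y to the remainder.
  leading term 1: no divisor's leading term divides it; move 63/5 to the remainder.
  remainder -63/10y + 63/5 ≠ 0; add h_5 = -63/10y + 63/5 to the basis.

The other S-polynomials (S(f_2,f_3), S(f_1,h_4), S(f_2,h_4), S(f_3,h_4), S(f_1,h_5), S(f_2,h_5), S(f_3,h_5), S(h_4,h_5)) all reduce to 0 modulo the current basis, so we have a Gröbner basis.
Inter-reduce: drop elements whose leading term is divisible by another's, tail-reduce, and make monic.
Reduced Gröbner basis: {x + 5, y - 2}.

A lex Gröbner basis eliminates variables successively. Here y - 2 depends only on y, with roots {2}; lifting each root through the earlier basis elements recovers the full solutions.
  y = 2: the earlier basis element becomes x + 5 = 0, giving x = -5 — point (-5, 2).
Substituting each solution back into the original system confirms all equations vanish.

{(-5, 2)}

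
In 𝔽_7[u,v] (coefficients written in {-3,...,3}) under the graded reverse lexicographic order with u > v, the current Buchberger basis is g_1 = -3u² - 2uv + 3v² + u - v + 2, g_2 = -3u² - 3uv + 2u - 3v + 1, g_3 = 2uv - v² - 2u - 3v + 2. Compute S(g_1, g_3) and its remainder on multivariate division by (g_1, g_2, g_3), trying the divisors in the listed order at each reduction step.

lcm(LM(g_1), LM(g_3)) = u²v.
S = (lcm/LT(g_1))·g_1 − (lcm/LT(g_3))·g_3 = -v³ + u² - 2v² - u - 3v.
Reduce S modulo (g_1, g_2, g_3) in that order:
  leading term v³: no divisor's leading term divides it; move -v³ to the remainder.
  leading term u²: subtract (2)·g_1 from u² - 2v² - u - 3v → -3uv - v² - 3u - v + 3
  leading term uv: subtract (2)·g_3 from -3uv - v² - 3u - v + 3 → v² + u - 2v - 1
  leading term v²: no divisor's leading term divides it; move v² to the remainder.
  leading term u: no divisor's leading term divides it; move u to the remainder.
  leading term v: no divisor's leading term divides it; move -2v to the remainder.
  leading term 1: no divisor's leading term divides it; move -1 to the remainder.
The remainder -v³ + v² + u - 2v - 1 is nonzero, so it would be added as the next basis element.

S(g_1, g_3) = -v³ + u² - 2v² - u - 3v; remainder on division = -v³ + v² + u - 2v - 1.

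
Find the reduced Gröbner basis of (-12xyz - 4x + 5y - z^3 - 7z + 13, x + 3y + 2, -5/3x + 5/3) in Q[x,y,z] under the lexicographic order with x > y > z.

G = {x - 1, y + 1, z^3 - 5z - 4}

f_1 = -12xyz - 4x + 5y - z^3 - 7z + 13, LT = xyz.
f_2 = x + 3y + 2, LT = x.
f_3 = -5/3x + 5/3, LT = x.

S(f_1,f_2): lcm = xyz. S = 1/3x - 3y^2z - 2yz - 5/12y + 1/12z^3 + 7/12z - 13/12.
  leading term x: subtract (1/3)·f_2 from 1/3x - 3y^2z - 2yz - 5/12y + 1/12z^3 + 7/12z - 13/12 → -3y^2z - 2yz - 17/12y + 1/12z^3 + 7/12z - 7/4
  leading term y^2z: no divisor's leading term divides it; move -3y^2z to the remainder.
  leading term yz: no divisor's leading term divides it; move -2yz to the remainder.
  leading term y: no divisor's leading term divides it; move -17/12y to the remainder.
  leading term z^3: no divisor's leading term divides it; move 1/12z^3 to the remainder.
  leading term z: no divisor's leading term divides it; move 7/12z to the remainder.
  leading term 1: no divisor's leading term divides it; move -7/4 to the remainder.
  remainder -3y^2z - 2yz - 17/12y + 1/12z^3 + 7/12z - 7/4 ≠ 0; add g_4 = -3y^2z - 2yz - 17/12y + 1/12z^3 + 7/12z - 7/4 to the basis.

S(f_1,f_3): lcm = xyz. S = 1/3x + yz - 5/12y + 1/12z^3 + 7/12z - 13/12.
  leading term x: subtract (1/3)·f_2 from 1/3x + yz - 5/12y + 1/12z^3 + 7/12z - 13/12 → yz - 17/12y + 1/12z^3 + 7/12z - 7/4
  leading term yz: no divisor's leading term divides it; move yz to the remainder.
  leading term y: no divisor's leading term divides it; move -17/12y to the remainder.
  leading term z^3: no divisor's leading term divides it; move 1/12z^3 to the remainder.
  leading term z: no divisor's leading term divides it; move 7/12z to the remainder.
  leading term 1: no divisor's leading term divides it; move -7/4 to the remainder.
  remainder yz - 17/12y + 1/12z^3 + 7/12z - 7/4 ≠ 0; add g_5 = yz - 17/12y + 1/12z^3 + 7/12z - 7/4 to the basis.

S(f_2,f_3): lcm = x. S = 3y + 3.
  leading term y: no divisor's leading term divides it; move 3y to the remainder.
  leading term 1: no divisor's leading term divides it; move 3 to the remainder.
  remainder 3y + 3 ≠ 0; add g_6 = 3y + 3 to the basis.

S(f_1,g_5): lcm = xyz. S = 17/12xy - 1/12xz^3 - 7/12xz + 25/12x - 5/12y + 1/12z^3 + 7/12z - 13/12.
  leading term xy: subtract (17/12y)·f_2 from 17/12xy - 1/12xz^3 - 7/12xz + 25/12x - 5/12y + 1/12z^3 + 7/12z - 13/12 → -1/12xz^3 - 7/12xz + 25/12x - 17/4y^2 - 13/4y + 1/12z^3 + 7/12z - 13/12
  leading term xz^3: subtract (-1/12z^3)·f_2 from -1/12xz^3 - 7/12xz + 25/12x - 17/4y^2 - 13/4y + 1/12z^3 + 7/12z - 13/12 → -7/12xz + 25/12x - 17/4y^2 + 1/4yz^3 - 13/4y + 1/4z^3 + 7/12z - 13/12
  leading term xz: subtract (-7/12z)·f_2 from -7/12xz + 25/12x - 17/4y^2 + 1/4yz^3 - 13/4y + 1/4z^3 + 7/12z - 13/12 → 25/12x - 17/4y^2 + 1/4yz^3 + 7/4yz - 13/4y + 1/4z^3 + 7/4z - 13/12
  leading term x: subtract (25/12)·f_2 from 25/12x - 17/4y^2 + 1/4yz^3 + 7/4yz - 13/4y + 1/4z^3 + 7/4z - 13/12 → -17/4y^2 + 1/4yz^3 + 7/4yz - 19/2y + 1/4z^3 + 7/4z - 21/4
  leading term y^2: subtract (-17/12y)·g_6 from -17/4y^2 + 1/4yz^3 + 7/4yz - 19/2y + 1/4z^3 + 7/4z - 21/4 → 1/4yz^3 + 7/4yz - 21/4y + 1/4z^3 + 7/4z - 21/4
  leading term yz^3: subtract (1/4z^2)·g_5 from 1/4yz^3 + 7/4yz - 21/4y + 1/4z^3 + 7/4z - 21/4 → 17/48yz^2 + 7/4yz - 21/4y - 1/48z^5 + 5/48z^3 + 7/16z^2 + 7/4z - 21/4
  leading term yz^2: subtract (17/48z)·g_5 from 17/48yz^2 + 7/4yz - 21/4y - 1/48z^5 + 5/48z^3 + 7/16z^2 + 7/4z - 21/4 → 1297/576yz - 21/4y - 1/48z^5 - 17/576z^4 + 5/48z^3 + 133/576z^2 + 455/192z - 21/4
  leading term yz: subtract (1297/576)·g_5 from 1297/576yz - 21/4y - 1/48z^5 - 17/576z^4 + 5/48z^3 + 133/576z^2 + 455/192z - 21/4 → -14239/6912y - 1/48z^5 - 17/576z^4 - 577/6912z^3 + 133/576z^2 + 7301/6912z - 3017/2304
  leading term y: subtract (-14239/20736)·g_6 from -14239/6912y - 1/48z^5 - 17/576z^4 - 577/6912z^3 + 133/576z^2 + 7301/6912z - 3017/2304 → -1/48z^5 - 17/576z^4 - 577/6912z^3 + 133/576z^2 + 7301/6912z + 1297/1728
  leading term z^5: no divisor's leading term divides it; move -1/48z^5 to the remainder.
  leading term z^4: no divisor's leading term divides it; move -17/576z^4 to the remainder.
  leading term z^3: no divisor's leading term divides it; move -577/6912z^3 to the remainder.
  leading term z^2: no divisor's leading term divides it; move 133/576z^2 to the remainder.
  leading term z: no divisor's leading term divides it; move 7301/6912z to the remainder.
  leading term 1: no divisor's leading term divides it; move 1297/1728 to the remainder.
  remainder -1/48z^5 - 17/576z^4 - 577/6912z^3 + 133/576z^2 + 7301/6912z + 1297/1728 ≠ 0; add g_7 = -1/48z^5 - 17/576z^4 - 577/6912z^3 + 133/576z^2 + 7301/6912z + 1297/1728 to the basis.

S(f_1,g_6): lcm = xyz. S = -xz + 1/3x - 5/12y + 1/12z^3 + 7/12z - 13/12.
  leading term xz: subtract (-z)·f_2 from -xz + 1/3x - 5/12y + 1/12z^3 + 7/12z - 13/12 → 1/3x + 3yz - 5/12y + 1/12z^3 + 31/12z - 13/12
  leading term x: subtract (1/3)·f_2 from 1/3x + 3yz - 5/12y + 1/12z^3 + 31/12z - 13/12 → 3yz - 17/12y + 1/12z^3 + 31/12z - 7/4
  leading term yz: subtract (3)·g_5 from 3yz - 17/12y + 1/12z^3 + 31/12z - 7/4 → 17/6y - 1/6z^3 + 5/6z + 7/2
  leading term y: subtract (17/18)·g_6 from 17/6y - 1/6z^3 + 5/6z + 7/2 → -1/6z^3 + 5/6z + 2/3
  leading term z^3: no divisor's leading term divides it; move -1/6z^3 to the remainder.
  leading term z: no divisor's leading term divides it; move 5/6z to the remainder.
  leading term 1: no divisor's leading term divides it; move 2/3 to the remainder.
  remainder -1/6z^3 + 5/6z + 2/3 ≠ 0; add g_8 = -1/6z^3 + 5/6z + 2/3 to the basis.

The other S-polynomials (S(f_1,g_4), S(f_2,g_4), S(f_3,g_4), S(f_2,g_5), S(f_3,g_5), S(g_4,g_5), S(f_2,g_6), S(f_3,g_6), S(g_4,g_6), S(g_5,g_6), S(f_1,g_7), S(f_2,g_7), S(f_3,g_7), S(g_4,g_7), S(g_5,g_7), S(g_6,g_7), S(f_1,g_8), S(f_2,g_8), S(f_3,g_8), S(g_4,g_8), S(g_5,g_8), S(g_6,g_8), S(g_7,g_8)) all reduce to 0 modulo the current basis, so we have a Gröbner basis.
Inter-reduce: drop elements whose leading term is divisible by another's, tail-reduce, and make monic.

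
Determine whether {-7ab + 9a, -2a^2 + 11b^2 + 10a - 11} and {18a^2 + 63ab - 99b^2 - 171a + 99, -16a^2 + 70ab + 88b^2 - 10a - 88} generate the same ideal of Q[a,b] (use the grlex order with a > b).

Yes, the ideals are equal.

Equality of ideals is decidable: compute both reduced Gröbner bases (unique for the ordering) and check whether they agree.
Buchberger on the first generating set:
f_1 = -7ab + 9a, LT = ab.
f_2 = -2a^2 + 11b^2 + 10a - 11, LT = a^2.

S(f_1,f_2): lcm = a^2b. S = 11/2b^3 - 9/7a^2 + 5ab - 11/2b.
  leading term b^3: no divisor's leading term divides it; move 11/2b^3 to the remainder.
  leading term a^2: subtract (9/14)·f_2 from -9/7a^2 + 5ab - 11/2b → 5ab - 99/14b^2 - 45/7a - 11/2b + 99/14
  leading term ab: subtract (-5/7)·f_1 from 5ab - 99/14b^2 - 45/7a - 11/2b + 99/14 → -99/14b^2 - 11/2b + 99/14
  leading term b^2: no divisor's leading term divides it; move -99/14b^2 to the remainder.
  leading term b: no divisor's leading term divides it; move -11/2b to the remainder.
  leading term 1: no divisor's leading term divides it; move 99/14 to the remainder.
  remainder 11/2b^3 - 99/14b^2 - 11/2b + 99/14 ≠ 0; add g_3 = 11/2b^3 - 99/14b^2 - 11/2b + 99/14 to the basis.

S(f_1,g_3): lcm = ab^3. S = ab - 9/7a.
  leading term ab: subtract (-1/7)·f_1 from ab - 9/7a → 0
  remainder 0.

S(f_2,g_3): leading monomials are coprime, so the S-polynomial reduces to 0 (Buchberger's first criterion).
Every S-polynomial of the final basis reduces to 0, so we have a Gröbner basis.
Inter-reduce: drop elements whose leading term is divisible by another's, tail-reduce, and make monic.
Reduced Gröbner basis: {b^3 - 9/7b^2 - b + 9/7, a^2 - 11/2b^2 - 5a + 11/2, ab - 9/7a}.

Buchberger on the second generating set:
h_1 = 18a^2 + 63ab - 99b^2 - 171a + 99, LT = a^2.
h_2 = -16a^2 + 70ab + 88b^2 - 10a - 88, LT = a^2.

S(h_1,h_2): lcm = a^2. S = 63/8ab - 81/8a.
  leading term ab: no divisor's leading term divides it; move 63/8ab to the remainder.
  leading term a: no divisor's leading term divides it; move -81/8a to the remainder.
  remainder 63/8ab - 81/8a ≠ 0; add k_3 = 63/8ab - 81/8a to the basis.

S(h_1,k_3): lcm = a^2b. S = 7/2ab^2 - 11/2b^3 + 9/7a^2 - 19/2ab + 11/2b.
  leading term ab^2: subtract (4/9b)·k_3 from 7/2ab^2 - 11/2b^3 + 9/7a^2 - 19/2ab + 11/2b → -11/2b^3 + 9/7a^2 - 5ab + 11/2b
  leading term b^3: no divisor's leading term divides it; move -11/2b^3 to the remainder.
  leading term a^2: subtract (1/14)·h_1 from 9/7a^2 - 5ab + 11/2b → -19/2ab + 99/14b^2 + 171/14a + 11/2b - 99/14
  leading term ab: subtract (-76/63)·k_3 from -19/2ab + 99/14b^2 + 171/14a + 11/2b - 99/14 → 99/14b^2 + 11/2b - 99/14
  leading term b^2: no divisor's leading term divides it; move 99/14b^2 to the remainder.
  leading term b: no divisor's leading term divides it; move 11/2b to the remainder.
  leading term 1: no divisor's leading term divides it; move -99/14 to the remainder.
  remainder -11/2b^3 + 99/14b^2 + 11/2b - 99/14 ≠ 0; add k_4 = -11/2b^3 + 99/14b^2 + 11/2b - 99/14 to the basis.

S(h_2,k_3): lcm = a^2b. S = -35/8ab^2 - 11/2b^3 + 9/7a^2 + 5/8ab + 11/2b.
  leading term ab^2: subtract (-5/9b)·k_3 from -35/8ab^2 - 11/2b^3 + 9/7a^2 + 5/8ab + 11/2b → -11/2b^3 + 9/7a^2 - 5ab + 11/2b
  leading term b^3: subtract (1)·k_4 from -11/2b^3 + 9/7a^2 - 5ab + 11/2b → 9/7a^2 - 5ab - 99/14b^2 + 99/14
  leading term a^2: subtract (1/14)·h_1 from 9/7a^2 - 5ab - 99/14b^2 + 99/14 → -19/2ab + 171/14a
  leading term ab: subtract (-76/63)·k_3 from -19/2ab + 171/14a → 0
  remainder 0.

S(h_1,k_4): leading monomials are coprime, so the S-polynomial reduces to 0 (Buchberger's first criterion).
S(h_2,k_4): leading monomials are coprime, so the S-polynomial reduces to 0 (Buchberger's first criterion).
S(k_3,k_4): lcm = ab^3. S = ab - 9/7a.
  leading term ab: subtract (8/63)·k_3 from ab - 9/7a → 0
  remainder 0.

Every S-polynomial of the final basis reduces to 0, so we have a Gröbner basis.
Inter-reduce: drop elements whose leading term is divisible by another's, tail-reduce, and make monic.
Reduced Gröbner basis: {b^3 - 9/7b^2 - b + 9/7, a^2 - 11/2b^2 - 5a + 11/2, ab - 9/7a}.

Same reduced basis, so the two generating sets span the same ideal.
The choice of monomial ordering does not affect the verdict — as long as both bases are computed under the same ordering, their equality decides ideal equality.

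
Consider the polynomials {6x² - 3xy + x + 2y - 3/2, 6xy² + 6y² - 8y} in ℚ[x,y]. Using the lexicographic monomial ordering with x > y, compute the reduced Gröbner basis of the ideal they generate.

G = {x² + ⅙x + 5/16y³ - 1/32y² - 1/12y - ¼, xy + ⅝y³ - 1/16y² - ⅚y, y⁴ - 1/10y³ - 44/15y² + 32/15y}

This is the nonlinear analogue of row-reducing a linear system.

f_1 = 6x² - 3xy + x + 2y - 3/2, LT = x².
f_2 = 6xy² + 6y² - 8y, LT = xy².

S(f_1,f_2): lcm = x²y². S = -½xy³ - ⅚xy² + 4/3xy + ⅓y³ - ¼y².
  reduce S modulo (f_1, f_2):
  remainder 4/3xy + ⅚y³ - 1/12y² - 10/9y ≠ 0; add g_3 = 4/3xy + ⅚y³ - 1/12y² - 10/9y to the basis.

S(f_2,g_3): lcm = xy². S = -⅝y⁴ + 1/16y³ + 11/6y² - 4/3y.
  reduce S modulo (f_1, f_2, g_3):
  remainder -⅝y⁴ + 1/16y³ + 11/6y² - 4/3y ≠ 0; add g_4 = -⅝y⁴ + 1/16y³ + 11/6y² - 4/3y to the basis.

The other S-polynomials (S(f_1,g_3), S(f_1,g_4), S(f_2,g_4), S(g_3,g_4)) all reduce to 0 modulo the current basis, so we have a Gröbner basis.
Inter-reduce: drop elements whose leading term is divisible by another's, tail-reduce, and make monic.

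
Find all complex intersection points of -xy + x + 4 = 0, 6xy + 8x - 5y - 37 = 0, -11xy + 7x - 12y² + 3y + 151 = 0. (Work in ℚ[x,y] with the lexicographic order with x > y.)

Compute a lex Gröbner basis by Buchberger's algorithm.
f_1 = -xy + x + 4, LT = xy.
f_2 = 6xy + 8x - 5y - 37, LT = xy.
f_3 = -11xy + 7x - 12y² + 3y + 151, LT = xy.

S(f_1,f_2): lcm = xy. S = -7/3x + ⅚y + 13/6.
  reduce S modulo (f_1, f_2, f_3):
  remainder -7/3x + ⅚y + 13/6 ≠ 0; add h_4 = -7/3x + ⅚y + 13/6 to the basis.

S(f_1,f_3): lcm = xy. S = -4/11x - 12/11y² + 3/11y + 107/11.
  reduce S modulo (f_1, f_2, f_3, h_4):
  remainder -12/11y² + 1/7y + 723/77 ≠ 0; add h_5 = -12/11y² + 1/7y + 723/77 to the basis.

S(f_1,h_4): lcm = xy. S = -x + 5/14y² + 13/14y - 4.
  reduce S modulo (f_1, f_2, f_3, h_4, h_5):
  remainder 727/1176y - 727/392 ≠ 0; add h_6 = 727/1176y - 727/392 to the basis.

The other S-polynomials (S(f_2,f_3), S(f_2,h_4), S(f_3,h_4), S(f_1,h_5), S(f_2,h_5), S(f_3,h_5), S(h_4,h_5), S(f_1,h_6), S(f_2,h_6), S(f_3,h_6), S(h_4,h_6), S(h_5,h_6)) all reduce to 0 modulo the current basis, so we have a Gröbner basis.
Inter-reduce: drop elements whose leading term is divisible by another's, tail-reduce, and make monic.
Reduced Gröbner basis: {x - 2, y - 3}.

Elimination: the polynomial y - 3 lies in the elimination ideal for y, so y ∈ {3}. For each such y, the remaining basis elements (now univariate) give the rest of the solution.
  y = 3: the earlier basis element becomes x - 2 = 0, giving x = 2 — point (2, 3).
This is the nonlinear analogue of row-reducing a linear system.

{(2, 3)}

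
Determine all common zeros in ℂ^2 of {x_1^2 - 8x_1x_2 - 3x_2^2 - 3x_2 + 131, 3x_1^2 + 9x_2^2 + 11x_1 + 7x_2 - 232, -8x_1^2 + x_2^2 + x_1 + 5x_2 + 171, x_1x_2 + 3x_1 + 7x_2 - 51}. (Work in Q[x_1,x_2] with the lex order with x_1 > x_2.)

Compute a lex Gröbner basis by Buchberger's algorithm.
f_1 = x_1^2 - 8x_1x_2 - 3x_2^2 - 3x_2 + 131, LT = x_1^2.
f_2 = 3x_1^2 + 11x_1 + 9x_2^2 + 7x_2 - 232, LT = x_1^2.
f_3 = -8x_1^2 + x_1 + x_2^2 + 5x_2 + 171, LT = x_1^2.
f_4 = x_1x_2 + 3x_1 + 7x_2 - 51, LT = x_1x_2.

S(f_1,f_2): lcm = x_1^2. S = -8x_1x_2 - 11/3x_1 - 6x_2^2 - 16/3x_2 + 625/3.
  reduce S modulo (f_1, f_2, f_3, f_4):
  remainder 61/3x_1 - 6x_2^2 + 152/3x_2 - 599/3 ≠ 0; add h_5 = 61/3x_1 - 6x_2^2 + 152/3x_2 - 599/3 to the basis.

S(f_1,f_3): lcm = x_1^2. S = -8x_1x_2 + 1/8x_1 - 23/8x_2^2 - 19/8x_2 + 1219/8.
  reduce S modulo (f_1, f_2, f_3, f_4, h_5):
  remainder 2071/488x_2^2 - 3167/488x_2 - 4569/244 ≠ 0; add h_6 = 2071/488x_2^2 - 3167/488x_2 - 4569/244 to the basis.

S(f_1,f_4): lcm = x_1^2x_2. S = -3x_1^2 - 8x_1x_2^2 - 7x_1x_2 + 51x_1 - 3x_2^3 - 3x_2^2 + 131x_2.
  reduce S modulo (f_1, f_2, f_3, f_4, h_5, h_6):
  remainder -1444924382/4289041x_2 + 4334773146/4289041 ≠ 0; add h_7 = -1444924382/4289041x_2 + 4334773146/4289041 to the basis.

The other S-polynomials (S(f_2,f_3), S(f_2,f_4), S(f_3,f_4), S(f_1,h_5), S(f_2,h_5), S(f_3,h_5), S(f_4,h_5), S(f_1,h_6), S(f_2,h_6), S(f_3,h_6), S(f_4,h_6), S(h_5,h_6), S(f_1,h_7), S(f_2,h_7), S(f_3,h_7), S(f_4,h_7), S(h_5,h_7), S(h_6,h_7)) all reduce to 0 modulo the current basis, so we have a Gröbner basis.
Inter-reduce: drop elements whose leading term is divisible by another's, tail-reduce, and make monic.
Reduced Gröbner basis: {x_1 - 5, x_2 - 3}.

Elimination: the polynomial x_2 - 3 lies in the elimination ideal for x_2, so x_2 ∈ {3}. For each such x_2, the remaining basis elements (now univariate) give the rest of the solution.
  x_2 = 3: the earlier basis element becomes x_1 - 5 = 0, giving x_1 = 5 — point (5, 3).

{(5, 3)}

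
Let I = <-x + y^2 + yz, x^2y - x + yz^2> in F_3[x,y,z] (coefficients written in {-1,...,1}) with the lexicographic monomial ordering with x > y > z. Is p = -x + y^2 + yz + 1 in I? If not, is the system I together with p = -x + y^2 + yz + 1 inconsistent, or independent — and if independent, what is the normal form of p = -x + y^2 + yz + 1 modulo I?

Adjoining -x + y^2 + yz + 1 makes the ideal the whole ring: the system is inconsistent.

First compute the reduced Gröbner basis of I by Buchberger's algorithm.
f_1 = -x + y^2 + yz, LT = x.
f_2 = x^2y - x + yz^2, LT = x^2y.

S(f_1,f_2): lcm = x^2y. S = -xy^3 - xy^2z + x - yz^2.
  leading term xy^3: subtract (y^3)·f_1 from -xy^3 - xy^2z + x - yz^2 → -xy^2z + x - y^5 - y^4z - yz^2
  leading term xy^2z: subtract (y^2z)·f_1 from -xy^2z + x - y^5 - y^4z - yz^2 → x - y^5 + y^4z - y^3z^2 - yz^2
  leading term x: subtract (-1)·f_1 from x - y^5 + y^4z - y^3z^2 - yz^2 → -y^5 + y^4z - y^3z^2 + y^2 - yz^2 + yz
  leading term y^5: no divisor's leading term divides it; move -y^5 to the remainder.
  leading term y^4z: no divisor's leading term divides it; move y^4z to the remainder.
  leading term y^3z^2: no divisor's leading term divides it; move -y^3z^2 to the remainder.
  leading term y^2: no divisor's leading term divides it; move y^2 to the remainder.
  leading term yz^2: no divisor's leading term divides it; move -yz^2 to the remainder.
  leading term yz: no divisor's leading term divides it; move yz to the remainder.
  remainder -y^5 + y^4z - y^3z^2 + y^2 - yz^2 + yz ≠ 0; add h_3 = -y^5 + y^4z - y^3z^2 + y^2 - yz^2 + yz to the basis.

The other S-polynomials (S(f_1,h_3), S(f_2,h_3)) all reduce to 0 modulo the current basis, so we have a Gröbner basis.
Inter-reduce: drop elements whose leading term is divisible by another's, tail-reduce, and make monic.
Reduced Gröbner basis: {x - y^2 - yz, y^5 - y^4z + y^3z^2 - y^2 + yz^2 - yz}.
Label its elements g_1 = x - y^2 - yz, g_2 = y^5 - y^4z + y^3z^2 - y^2 + yz^2 - yz.

Reduce p = -x + y^2 + yz + 1 modulo G:
  leading term x: subtract (-1)·g_1 from -x + y^2 + yz + 1 → 1
  leading term 1: no divisor's leading term divides it; move 1 to the remainder.
  normal form = 1.
The normal form is nonzero, so p ∉ I. Since p minus its normal form lies in I, I + (p) = I + (r) where r = 1; decide whether this ideal is the whole ring.
Here r = 1 is a nonzero constant, hence a unit: 1 ∈ I + (p), the Gröbner basis of I + (p) is {1}, and the enlarged system has no common solution — adjoining p is inconsistent.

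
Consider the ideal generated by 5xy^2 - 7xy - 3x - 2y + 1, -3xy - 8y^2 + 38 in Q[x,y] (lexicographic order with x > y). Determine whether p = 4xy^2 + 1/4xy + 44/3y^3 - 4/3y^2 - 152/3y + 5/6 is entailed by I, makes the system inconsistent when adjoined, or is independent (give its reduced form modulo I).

Adjoining 4xy^2 + 1/4xy + 44/3y^3 - 4/3y^2 - 152/3y + 5/6 makes the ideal the whole ring: the system is inconsistent.

First compute the reduced Gröbner basis of I by Buchberger's algorithm.
f_1 = 5xy^2 - 7xy - 3x - 2y + 1, LT = xy^2.
f_2 = -3xy - 8y^2 + 38, LT = xy.

S(f_1,f_2): lcm = xy^2. S = -7/5xy - 3/5x - 8/3y^3 + 184/15y + 1/5.
  reduce S modulo (f_1, f_2):
  remainder -3/5x - 8/3y^3 + 56/15y^2 + 184/15y - 263/15 ≠ 0; add h_3 = -3/5x - 8/3y^3 + 56/15y^2 + 184/15y - 263/15 to the basis.

S(f_1,h_3): lcm = xy^2. S = -7/5xy - 3/5x - 40/9y^5 + 56/9y^4 + 184/9y^3 - 263/9y^2 - 2/5y + 1/5.
  reduce S modulo (f_1, f_2, h_3):
  remainder -40/9y^5 + 56/9y^4 + 208/9y^3 - 263/9y^2 - 38/3y ≠ 0; add h_4 = -40/9y^5 + 56/9y^4 + 208/9y^3 - 263/9y^2 - 38/3y to the basis.

S(f_2,h_3): lcm = xy. S = -40/9y^4 + 56/9y^3 + 208/9y^2 - 263/9y - 38/3.
  reduce S modulo (f_1, f_2, h_3, h_4):
  remainder -40/9y^4 + 56/9y^3 + 208/9y^2 - 263/9y - 38/3 ≠ 0; add h_5 = -40/9y^4 + 56/9y^3 + 208/9y^2 - 263/9y - 38/3 to the basis.

The other S-polynomials (S(f_1,h_4), S(f_2,h_4), S(h_3,h_4), S(f_1,h_5), S(f_2,h_5), S(h_3,h_5), S(h_4,h_5)) all reduce to 0 modulo the current basis, so we have a Gröbner basis.
Inter-reduce: drop elements whose leading term is divisible by another's, tail-reduce, and make monic.
Reduced Gröbner basis: {x + 40/9y^3 - 56/9y^2 - 184/9y + 263/9, y^4 - 7/5y^3 - 26/5y^2 + 263/40y + 57/20}.
Label its elements g_1 = x + 40/9y^3 - 56/9y^2 - 184/9y + 263/9, g_2 = y^4 - 7/5y^3 - 26/5y^2 + 263/40y + 57/20.

Reduce p = 4xy^2 + 1/4xy + 44/3y^3 - 4/3y^2 - 152/3y + 5/6 modulo G:
  leading term xy^2: subtract (4y^2)·g_1 from 4xy^2 + 1/4xy + 44/3y^3 - 4/3y^2 - 152/3y + 5/6 → 1/4xy - 160/9y^5 + 224/9y^4 + 868/9y^3 - 1064/9y^2 - 152/3y + 5/6
  leading term xy: subtract (1/4y)·g_1 from 1/4xy - 160/9y^5 + 224/9y^4 + 868/9y^3 - 1064/9y^2 - 152/3y + 5/6 → -160/9y^5 + 214/9y^4 + 98y^3 - 1018/9y^2 - 2087/36y + 5/6
  leading term y^5: subtract (-160/9y)·g_2 from -160/9y^5 + 214/9y^4 + 98y^3 - 1018/9y^2 - 2087/36y + 5/6 → -10/9y^4 + 50/9y^3 + 34/9y^2 - 263/36y + 5/6
  leading term y^4: subtract (-10/9)·g_2 from -10/9y^4 + 50/9y^3 + 34/9y^2 - 263/36y + 5/6 → 4y^3 - 2y^2 + 4
  leading term y^3: no divisor's leading term divides it; move 4y^3 to the remainder.
  leading term y^2: no divisor's leading term divides it; move -2y^2 to the remainder.
  leading term 1: no divisor's leading term divides it; move 4 to the remainder.
  normal form = 4y^3 - 2y^2 + 4.
The normal form is nonzero, so p ∉ I. Since p minus its normal form lies in I, I + (p) = I + (r) where r = 4y^3 - 2y^2 + 4; decide whether this ideal is the whole ring.
Run Buchberger on G together with r (pairs among the g_i already reduce to 0 since G is a Gröbner basis):
g_1 = x + 40/9y^3 - 56/9y^2 - 184/9y + 263/9, LT = x.
g_2 = y^4 - 7/5y^3 - 26/5y^2 + 263/40y + 57/20, LT = y^4.
r = 4y^3 - 2y^2 + 4, LT = y^3.

S(g_2,r): lcm = y^4. S = -9/10y^3 - 26/5y^2 + 223/40y + 57/20.
  reduce S modulo (g_1, g_2, r):
  remainder -113/20y^2 + 223/40y + 15/4 ≠ 0; add m_4 = -113/20y^2 + 223/40y + 15/4 to the basis.

S(g_2,m_4): lcm = y^4. S = -467/1130y^3 - 2563/565y^2 + 263/40y + 57/20.
  reduce S modulo (g_1, g_2, r, m_4):
  remainder 96791/51076y + 2945/25538 ≠ 0; add m_5 = 96791/51076y + 2945/25538 to the basis.

S(r,m_4): lcm = y^3. S = 55/113y^2 + 75/113y + 1.
  reduce S modulo (g_1, g_2, r, m_4, m_5):
  remainder 13709283/10937383 ≠ 0; add m_6 = 13709283/10937383 to the basis.

The other S-polynomials (S(g_1,g_2), S(g_1,r), S(g_1,m_4), S(g_1,m_5), S(g_2,m_5), S(r,m_5), S(m_4,m_5), S(g_1,m_6), S(g_2,m_6), S(r,m_6), S(m_4,m_6), S(m_5,m_6)) all reduce to 0 modulo the current basis, so we have a Gröbner basis.
Inter-reduce: drop elements whose leading term is divisible by another's, tail-reduce, and make monic.
Reduced Gröbner basis: {1}.
The reduced Gröbner basis of I + (p) is {1}: the ideal is the whole ring, so the enlarged system has no common solution — adjoining p is inconsistent.

The remainder on division by a Gröbner basis is unique — it is the normal form.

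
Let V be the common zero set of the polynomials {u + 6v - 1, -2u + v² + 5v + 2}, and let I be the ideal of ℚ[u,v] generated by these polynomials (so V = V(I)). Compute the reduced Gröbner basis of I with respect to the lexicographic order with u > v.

f_1 = u + 6v - 1, LT = u.
f_2 = -2u + v² + 5v + 2, LT = u.

S(f_1,f_2): lcm = u. S = ½v² + 17/2v.
  leading term v²: no divisor's leading term divides it; move ½v² to the remainder.
  leading term v: no divisor's leading term divides it; move 17/2v to the remainder.
  remainder ½v² + 17/2v ≠ 0; add g_3 = ½v² + 17/2v to the basis.

The other S-polynomials (S(f_1,g_3), S(f_2,g_3)) all reduce to 0 modulo the current basis, so we have a Gröbner basis.
Inter-reduce: drop elements whose leading term is divisible by another's, tail-reduce, and make monic.

G = {u + 6v - 1, v² + 17v}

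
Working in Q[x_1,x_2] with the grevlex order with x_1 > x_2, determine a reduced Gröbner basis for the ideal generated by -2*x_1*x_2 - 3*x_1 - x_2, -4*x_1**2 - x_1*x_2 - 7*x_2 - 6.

f_1 = -2*x_1*x_2 - 3*x_1 - x_2, LT = x_1*x_2.
f_2 = -4*x_1**2 - x_1*x_2 - 7*x_2 - 6, LT = x_1**2.

S(f_1,f_2): lcm = x_1**2*x_2. S = -1/4*x_1*x_2**2 + 3/2*x_1**2 + 1/2*x_1*x_2 - 7/4*x_2**2 - 3/2*x_2.
  leading term x_1*x_2**2: subtract (1/8*x_2)·f_1 from -1/4*x_1*x_2**2 + 3/2*x_1**2 + 1/2*x_1*x_2 - 7/4*x_2**2 - 3/2*x_2 → 3/2*x_1**2 + 7/8*x_1*x_2 - 13/8*x_2**2 - 3/2*x_2
  leading term x_1**2: subtract (-3/8)·f_2 from 3/2*x_1**2 + 7/8*x_1*x_2 - 13/8*x_2**2 - 3/2*x_2 → 1/2*x_1*x_2 - 13/8*x_2**2 - 33/8*x_2 - 9/4
  leading term x_1*x_2: subtract (-1/4)·f_1 from 1/2*x_1*x_2 - 13/8*x_2**2 - 33/8*x_2 - 9/4 → -13/8*x_2**2 - 3/4*x_1 - 35/8*x_2 - 9/4
  leading term x_2**2: no divisor's leading term divides it; move -13/8*x_2**2 to the remainder.
  leading term x_1: no divisor's leading term divides it; move -3/4*x_1 to the remainder.
  leading term x_2: no divisor's leading term divides it; move -35/8*x_2 to the remainder.
  leading term 1: no divisor's leading term divides it; move -9/4 to the remainder.
  remainder -13/8*x_2**2 - 3/4*x_1 - 35/8*x_2 - 9/4 ≠ 0; add g_3 = -13/8*x_2**2 - 3/4*x_1 - 35/8*x_2 - 9/4 to the basis.

S(f_1,g_3): lcm = x_1*x_2**2. S = -6/13*x_1**2 - 31/26*x_1*x_2 + 1/2*x_2**2 - 18/13*x_1.
  leading term x_1**2: subtract (3/26)·f_2 from -6/13*x_1**2 - 31/26*x_1*x_2 + 1/2*x_2**2 - 18/13*x_1 → -14/13*x_1*x_2 + 1/2*x_2**2 - 18/13*x_1 + 21/26*x_2 + 9/13
  leading term x_1*x_2: subtract (7/13)·f_1 from -14/13*x_1*x_2 + 1/2*x_2**2 - 18/13*x_1 + 21/26*x_2 + 9/13 → 1/2*x_2**2 + 3/13*x_1 + 35/26*x_2 + 9/13
  leading term x_2**2: subtract (-4/13)·g_3 from 1/2*x_2**2 + 3/13*x_1 + 35/26*x_2 + 9/13 → 0
  remainder 0.

S(f_2,g_3): leading monomials are coprime, so the S-polynomial reduces to 0 (Buchberger's first criterion).
Every S-polynomial of the final basis reduces to 0, so we have a Gröbner basis.

G = {x_1**2 - 3/8*x_1 + 13/8*x_2 + 3/2, x_1*x_2 + 3/2*x_1 + 1/2*x_2, x_2**2 + 6/13*x_1 + 35/13*x_2 + 18/13}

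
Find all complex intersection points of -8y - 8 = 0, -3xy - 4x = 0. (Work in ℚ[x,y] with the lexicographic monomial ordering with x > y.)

Compute a lex Gröbner basis by Buchberger's algorithm.
f_1 = -8y - 8, LT = y.
f_2 = -3xy - 4x, LT = xy.

S(f_1,f_2): lcm = xy. S = -⅓x.
  reduce S modulo (f_1, f_2):
  remainder -⅓x ≠ 0; add h_3 = -⅓x to the basis.

The other S-polynomials (S(f_1,h_3), S(f_2,h_3)) all reduce to 0 modulo the current basis, so we have a Gröbner basis.
Inter-reduce: drop elements whose leading term is divisible by another's, tail-reduce, and make monic.
Reduced Gröbner basis: {x, y + 1}.

Elimination: the polynomial y + 1 lies in the elimination ideal for y, so y ∈ {-1}. For each such y, the remaining basis elements (now univariate) give the rest of the solution.
  y = -1: the earlier basis element becomes x = 0, giving x = 0 — point (0, -1).

{(0, -1)}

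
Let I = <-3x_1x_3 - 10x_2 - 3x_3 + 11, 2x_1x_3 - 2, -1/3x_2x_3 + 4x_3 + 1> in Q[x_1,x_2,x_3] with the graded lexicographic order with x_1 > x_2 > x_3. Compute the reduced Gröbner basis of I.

G = {x_3^2 + 112/3x_3 + 10, x_1 + 1/10x_3 + 56/15, x_2 + 3/10x_3 - 4/5}

f_1 = -3x_1x_3 - 10x_2 - 3x_3 + 11, LT = x_1x_3.
f_2 = 2x_1x_3 - 2, LT = x_1x_3.
f_3 = -1/3x_2x_3 + 4x_3 + 1, LT = x_2x_3.

S(f_1,f_2): lcm = x_1x_3. S = 10/3x_2 + x_3 - 8/3.
  reduce S modulo (f_1, f_2, f_3):
  remainder 10/3x_2 + x_3 - 8/3 ≠ 0; add g_4 = 10/3x_2 + x_3 - 8/3 to the basis.

S(f_1,f_3): lcm = x_1x_2x_3. S = 12x_1x_3 + 10/3x_2^2 + x_2x_3 + 3x_1 - 11/3x_2.
  reduce S modulo (f_1, f_2, f_3, g_4):
  remainder 3x_1 + 3/10x_3 + 56/5 ≠ 0; add g_5 = 3x_1 + 3/10x_3 + 56/5 to the basis.

S(f_3,g_4): lcm = x_2x_3. S = -3/10x_3^2 - 56/5x_3 - 3.
  reduce S modulo (f_1, f_2, f_3, g_4, g_5):
  remainder -3/10x_3^2 - 56/5x_3 - 3 ≠ 0; add g_6 = -3/10x_3^2 - 56/5x_3 - 3 to the basis.

The other S-polynomials (S(f_2,f_3), S(f_1,g_4), S(f_2,g_4), S(f_1,g_5), S(f_2,g_5), S(f_3,g_5), S(g_4,g_5), S(f_1,g_6), S(f_2,g_6), S(f_3,g_6), S(g_4,g_6), S(g_5,g_6)) all reduce to 0 modulo the current basis, so we have a Gröbner basis.
Inter-reduce: drop elements whose leading term is divisible by another's, tail-reduce, and make monic.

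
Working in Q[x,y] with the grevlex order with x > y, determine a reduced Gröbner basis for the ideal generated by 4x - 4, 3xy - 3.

G = {x - 1, y - 1}

f_1 = 4x - 4, LT = x.
f_2 = 3xy - 3, LT = xy.

S(f_1,f_2): lcm = xy. S = -y + 1.
  leading term y: no divisor's leading term divides it; move -y to the remainder.
  leading term 1: no divisor's leading term divides it; move 1 to the remainder.
  remainder -y + 1 ≠ 0; add g_3 = -y + 1 to the basis.

The other S-polynomials (S(f_1,g_3), S(f_2,g_3)) all reduce to 0 modulo the current basis, so we have a Gröbner basis.
Inter-reduce: drop elements whose leading term is divisible by another's, tail-reduce, and make monic.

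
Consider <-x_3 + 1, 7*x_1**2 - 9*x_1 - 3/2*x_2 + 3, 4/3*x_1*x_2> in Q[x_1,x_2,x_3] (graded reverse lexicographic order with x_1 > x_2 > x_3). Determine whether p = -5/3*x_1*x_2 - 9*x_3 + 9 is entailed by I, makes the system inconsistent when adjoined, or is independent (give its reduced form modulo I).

First compute the reduced Gröbner basis of I by Buchberger's algorithm.
f_1 = -x_3 + 1, LT = x_3.
f_2 = 7*x_1**2 - 9*x_1 - 3/2*x_2 + 3, LT = x_1**2.
f_3 = 4/3*x_1*x_2, LT = x_1*x_2.

S(f_2,f_3): lcm = x_1**2*x_2. S = -9/7*x_1*x_2 - 3/14*x_2**2 + 3/7*x_2.
  reduce S modulo (f_1, f_2, f_3):
  remainder -3/14*x_2**2 + 3/7*x_2 ≠ 0; add h_4 = -3/14*x_2**2 + 3/7*x_2 to the basis.

The other S-polynomials (S(f_1,f_2), S(f_1,f_3), S(f_1,h_4), S(f_2,h_4), S(f_3,h_4)) all reduce to 0 modulo the current basis, so we have a Gröbner basis.
Inter-reduce: drop elements whose leading term is divisible by another's, tail-reduce, and make monic.
Reduced Gröbner basis: {x_1**2 - 9/7*x_1 - 3/14*x_2 + 3/7, x_1*x_2, x_2**2 - 2*x_2, x_3 - 1}.
Label its elements g_1 = x_1**2 - 9/7*x_1 - 3/14*x_2 + 3/7, g_2 = x_1*x_2, g_3 = x_2**2 - 2*x_2, g_4 = x_3 - 1.

Reduce p = -5/3*x_1*x_2 - 9*x_3 + 9 modulo G:
  leading term x_1*x_2: subtract (-5/3)·g_2 from -5/3*x_1*x_2 - 9*x_3 + 9 → -9*x_3 + 9
  leading term x_3: subtract (-9)·g_4 from -9*x_3 + 9 → 0
  normal form = 0.
Since the normal form is 0, p ∈ I.

-5/3*x_1*x_2 - 9*x_3 + 9 lies in I (it reduces to 0).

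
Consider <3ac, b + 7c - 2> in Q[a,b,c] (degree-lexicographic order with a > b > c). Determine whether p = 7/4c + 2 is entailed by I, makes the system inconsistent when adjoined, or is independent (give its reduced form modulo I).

7/4c + 2 is independent of I; its normal form modulo I is 7/4c + 2.

First compute the reduced Gröbner basis of I by Buchberger's algorithm.
f_1 = 3ac, LT = ac.
f_2 = b + 7c - 2, LT = b.

The S-polynomials (S(f_1,f_2)) all reduce to 0 modulo the current basis, so we have a Gröbner basis.
Inter-reduce: drop elements whose leading term is divisible by another's, tail-reduce, and make monic.
Reduced Gröbner basis: {ac, b + 7c - 2}.
Label its elements g_1 = ac, g_2 = b + 7c - 2.

Reduce p = 7/4c + 2 modulo G:
  leading term c: no divisor's leading term divides it; move 7/4c to the remainder.
  leading term 1: no divisor's leading term divides it; move 2 to the remainder.
  normal form = 7/4c + 2.
The normal form is nonzero, so p ∉ I. Since p minus its normal form lies in I, I + (p) = I + (r) where r = 7/4c + 2; decide whether this ideal is the whole ring.
Run Buchberger on G together with r (pairs among the g_i already reduce to 0 since G is a Gröbner basis):
g_1 = ac, LT = ac.
g_2 = b + 7c - 2, LT = b.
r = 7/4c + 2, LT = c.

S(g_1,r): lcm = ac. S = -8/7a.
  leading term a: no divisor's leading term divides it; move -8/7a to the remainder.
  remainder -8/7a ≠ 0; add m_4 = -8/7a to the basis.

The other S-polynomials (S(g_1,g_2), S(g_2,r), S(g_1,m_4), S(g_2,m_4), S(r,m_4)) all reduce to 0 modulo the current basis, so we have a Gröbner basis.
Inter-reduce: drop elements whose leading term is divisible by another's, tail-reduce, and make monic.
Reduced Gröbner basis: {a, b - 10, c + 8/7}.
The reduced Gröbner basis of I + (p) is {a, b - 10, c + 8/7} ≠ {1}, a proper ideal, so the enlarged system stays consistent: p is independent of I, with normal form 7/4c + 2.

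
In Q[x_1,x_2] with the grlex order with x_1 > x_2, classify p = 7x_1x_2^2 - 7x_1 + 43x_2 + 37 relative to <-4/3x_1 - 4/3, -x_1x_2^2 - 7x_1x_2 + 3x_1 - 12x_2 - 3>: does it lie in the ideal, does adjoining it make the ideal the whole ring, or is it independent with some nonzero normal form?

First compute the reduced Gröbner basis of I by Buchberger's algorithm.
f_1 = -4/3x_1 - 4/3, LT = x_1.
f_2 = -x_1x_2^2 - 7x_1x_2 + 3x_1 - 12x_2 - 3, LT = x_1x_2^2.

S(f_1,f_2): lcm = x_1x_2^2. S = -7x_1x_2 + x_2^2 + 3x_1 - 12x_2 - 3.
  leading term x_1x_2: subtract (21/4x_2)·f_1 from -7x_1x_2 + x_2^2 + 3x_1 - 12x_2 - 3 → x_2^2 + 3x_1 - 5x_2 - 3
  leading term x_2^2: no divisor's leading term divides it; move x_2^2 to the remainder.
  leading term x_1: subtract (-9/4)·f_1 from 3x_1 - 5x_2 - 3 → -5x_2 - 6
  leading term x_2: no divisor's leading term divides it; move -5x_2 to the remainder.
  leading term 1: no divisor's leading term divides it; move -6 to the remainder.
  remainder x_2^2 - 5x_2 - 6 ≠ 0; add h_3 = x_2^2 - 5x_2 - 6 to the basis.

S(f_1,h_3): leading monomials are coprime, so the S-polynomial reduces to 0 (Buchberger's first criterion).
S(f_2,h_3): lcm = x_1x_2^2. S = 12x_1x_2 + 3x_1 + 12x_2 + 3.
  leading term x_1x_2: subtract (-9x_2)·f_1 from 12x_1x_2 + 3x_1 + 12x_2 + 3 → 3x_1 + 3
  leading term x_1: subtract (-9/4)·f_1 from 3x_1 + 3 → 0
  remainder 0.

Every S-polynomial of the final basis reduces to 0, so we have a Gröbner basis.
Inter-reduce: drop elements whose leading term is divisible by another's, tail-reduce, and make monic.
Reduced Gröbner basis: {x_2^2 - 5x_2 - 6, x_1 + 1}.
Label its elements g_1 = x_2^2 - 5x_2 - 6, g_2 = x_1 + 1.

Reduce p = 7x_1x_2^2 - 7x_1 + 43x_2 + 37 modulo G:
  leading term x_1x_2^2: subtract (7x_1)·g_1 from 7x_1x_2^2 - 7x_1 + 43x_2 + 37 → 35x_1x_2 + 35x_1 + 43x_2 + 37
  leading term x_1x_2: subtract (35x_2)·g_2 from 35x_1x_2 + 35x_1 + 43x_2 + 37 → 35x_1 + 8x_2 + 37
  leading term x_1: subtract (35)·g_2 from 35x_1 + 8x_2 + 37 → 8x_2 + 2
  leading term x_2: no divisor's leading term divides it; move 8x_2 to the remainder.
  leading term 1: no divisor's leading term divides it; move 2 to the remainder.
  normal form = 8x_2 + 2.
The normal form is nonzero, so p ∉ I. Since p minus its normal form lies in I, I + (p) = I + (r) where r = 8x_2 + 2; decide whether this ideal is the whole ring.
Run Buchberger on G together with r (pairs among the g_i already reduce to 0 since G is a Gröbner basis):
g_1 = x_2^2 - 5x_2 - 6, LT = x_2^2.
g_2 = x_1 + 1, LT = x_1.
r = 8x_2 + 2, LT = x_2.

S(g_1,g_2): leading monomials are coprime, so the S-polynomial reduces to 0 (Buchberger's first criterion).
S(g_1,r): lcm = x_2^2. S = -21/4x_2 - 6.
  leading term x_2: subtract (-21/32)·r from -21/4x_2 - 6 → -75/16
  leading term 1: no divisor's leading term divides it; move -75/16 to the remainder.
  remainder -75/16 ≠ 0; add m_4 = -75/16 to the basis.

S(g_2,r): leading monomials are coprime, so the S-polynomial reduces to 0 (Buchberger's first criterion).
S(g_1,m_4): leading monomials are coprime, so the S-polynomial reduces to 0 (Buchberger's first criterion).
S(g_2,m_4): leading monomials are coprime, so the S-polynomial reduces to 0 (Buchberger's first criterion).
S(r,m_4): leading monomials are coprime, so the S-polynomial reduces to 0 (Buchberger's first criterion).
Every S-polynomial of the final basis reduces to 0, so we have a Gröbner basis.
Inter-reduce: drop elements whose leading term is divisible by another's, tail-reduce, and make monic.
Reduced Gröbner basis: {1}.
The reduced Gröbner basis of I + (p) is {1}: the ideal is the whole ring, so the enlarged system has no common solution — adjoining p is inconsistent.

The remainder on division by a Gröbner basis is unique — it is the normal form.

Adjoining 7x_1x_2^2 - 7x_1 + 43x_2 + 37 makes the ideal the whole ring: the system is inconsistent.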